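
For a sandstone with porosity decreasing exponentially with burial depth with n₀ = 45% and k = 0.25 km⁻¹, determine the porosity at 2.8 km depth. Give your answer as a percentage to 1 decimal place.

n = n₀·exp(−k·z) = 0.45 × exp(−0.25 × 2.8) = 0.45 × exp(−0.7)
  = 0.45 × 0.4966 = 0.2235

22.3%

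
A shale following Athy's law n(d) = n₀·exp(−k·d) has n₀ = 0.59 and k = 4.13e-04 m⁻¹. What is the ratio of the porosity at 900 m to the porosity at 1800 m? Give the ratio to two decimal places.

1.45

Working in km (1 km = 1000 m; k in km⁻¹ = k in m⁻¹ × 1000):
n(d₁)/n(d₂) = e^(−k·d₁)/e^(−k·d₂) = e^{k(d₂−d₁)}
= exp(0.413 × 0.9) = exp(0.3717) = 1.4502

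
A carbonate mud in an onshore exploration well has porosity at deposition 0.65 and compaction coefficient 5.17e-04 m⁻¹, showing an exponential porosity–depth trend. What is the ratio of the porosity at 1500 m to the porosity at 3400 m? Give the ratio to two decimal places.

2.67

Working in km (1 km = 1000 m; c in km⁻¹ = c in m⁻¹ × 1000):
phi(z₁)/phi(z₂) = e^(−c·z₁)/e^(−c·z₂) = e^{c(z₂−z₁)}
= exp(0.517 × 1.9) = exp(0.9823) = 2.6706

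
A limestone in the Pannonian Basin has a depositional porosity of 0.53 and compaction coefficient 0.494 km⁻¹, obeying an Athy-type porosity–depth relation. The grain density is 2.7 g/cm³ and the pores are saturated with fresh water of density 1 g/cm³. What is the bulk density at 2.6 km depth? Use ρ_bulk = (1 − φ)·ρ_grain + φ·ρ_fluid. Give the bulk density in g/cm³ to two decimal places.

2.45 g/cm³

Porosity at depth: phi = 0.53·exp(−0.494×2.6) = 0.53×0.2768 = 0.1467
Bulk density: ρ_b = (1−phi)ρ_g + phi·ρ_f = 0.8533×2.7 + 0.1467×1
       = 2.304 + 0.147 = 2.451 g/cm³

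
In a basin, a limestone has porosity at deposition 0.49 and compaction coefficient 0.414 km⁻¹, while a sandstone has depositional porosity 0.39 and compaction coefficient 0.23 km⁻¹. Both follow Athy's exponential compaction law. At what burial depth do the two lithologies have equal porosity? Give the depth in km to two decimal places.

Set n₀ₐ e^(−cₐz) = n₀ᵦ e^(−cᵦz) ⇒ ln(n₀ₐ/n₀ᵦ) = (cₐ − cᵦ)·z
z = ln(0.49/0.39) / (0.414 − 0.23) = 0.2283 / 0.184 = 1.241 km

1.24 km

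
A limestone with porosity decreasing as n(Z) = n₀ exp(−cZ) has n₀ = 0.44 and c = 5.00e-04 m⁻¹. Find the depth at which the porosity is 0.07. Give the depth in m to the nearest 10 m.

Working in km (1 km = 1000 m; c in km⁻¹ = c in m⁻¹ × 1000):
Invert Athy's law: Z = ln(n₀/n) / c
Z = ln(0.44/0.07) / 0.5 = ln(6.286) / 0.5 = 1.8383 / 0.5 = 3.677 km

3680 m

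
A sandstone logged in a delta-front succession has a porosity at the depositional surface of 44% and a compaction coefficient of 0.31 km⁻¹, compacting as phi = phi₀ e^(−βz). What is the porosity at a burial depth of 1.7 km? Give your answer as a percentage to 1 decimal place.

phi = phi₀·exp(−β·z) = 0.44 × exp(−0.31 × 1.7) = 0.44 × exp(−0.527)
  = 0.44 × 0.5904 = 0.2598

26.0%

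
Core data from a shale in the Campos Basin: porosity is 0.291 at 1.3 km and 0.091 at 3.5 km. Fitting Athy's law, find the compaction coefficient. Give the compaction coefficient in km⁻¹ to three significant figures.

0.528 km⁻¹

Athy: phi(Z) = phi₀ e^(−cZ) ⇒ phi₁/phi₂ = e^{c(Z₂−Z₁)} ⇒ c = ln(phi₁/phi₂)/(Z₂−Z₁)
c = ln(0.291/0.091) / (3.5 − 1.3) = ln(3.198) / 2.2 = 1.1625 / 2.2 = 0.5284 km⁻¹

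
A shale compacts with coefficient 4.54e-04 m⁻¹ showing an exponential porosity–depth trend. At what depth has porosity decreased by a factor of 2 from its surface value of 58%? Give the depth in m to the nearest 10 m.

Working in km (1 km = 1000 m; c in km⁻¹ = c in m⁻¹ × 1000):
phi/phi₀ = 1/2 ⇒ exp(−c·d) = 1/2 ⇒ d = ln(2) / c
d = 0.6931 / 0.454 = 1.527 km

1530 m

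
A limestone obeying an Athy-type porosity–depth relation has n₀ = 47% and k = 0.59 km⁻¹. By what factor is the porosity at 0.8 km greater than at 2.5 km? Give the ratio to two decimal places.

2.73

n(Z₁)/n(Z₂) = e^(−k·Z₁)/e^(−k·Z₂) = e^{k(Z₂−Z₁)}
= exp(0.59 × 1.7) = exp(1.003) = 2.7264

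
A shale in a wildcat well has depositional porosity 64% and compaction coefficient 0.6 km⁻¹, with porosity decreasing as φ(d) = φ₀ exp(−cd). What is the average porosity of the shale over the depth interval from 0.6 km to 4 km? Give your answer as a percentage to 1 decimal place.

⟨φ⟩ = (1/(d₂−d₁)) ∫ φ₀ e^(−cd) dd = φ₀·(e^(−c·d₁) − e^(−c·d₂)) / (c·(d₂−d₁))
e^(−0.6×0.6) = 0.6977; e^(−0.6×4) = 0.0907
⟨φ⟩ = 0.64 × (0.6977 − 0.0907) / (0.6 × 3.4) = 0.64 × 0.2975 = 0.1904

19.0%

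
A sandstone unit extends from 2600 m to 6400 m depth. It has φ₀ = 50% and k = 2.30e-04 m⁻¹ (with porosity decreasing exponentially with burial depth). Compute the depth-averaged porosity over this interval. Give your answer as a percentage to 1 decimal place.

18.3%

Working in km (1 km = 1000 m; k in km⁻¹ = k in m⁻¹ × 1000):
⟨φ⟩ = (1/(d₂−d₁)) ∫ φ₀ e^(−kd) dd = φ₀·(e^(−k·d₁) − e^(−k·d₂)) / (k·(d₂−d₁))
e^(−0.23×2.6) = 0.5499; e^(−0.23×6.4) = 0.2295
⟨φ⟩ = 0.5 × (0.5499 − 0.2295) / (0.23 × 3.8) = 0.5 × 0.3666 = 0.1833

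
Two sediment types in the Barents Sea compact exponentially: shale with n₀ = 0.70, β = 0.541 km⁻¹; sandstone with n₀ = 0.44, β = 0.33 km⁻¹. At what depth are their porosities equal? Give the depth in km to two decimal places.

Set n₀ₐ e^(−βₐd) = n₀ᵦ e^(−βᵦd) ⇒ ln(n₀ₐ/n₀ᵦ) = (βₐ − βᵦ)·d
d = ln(0.7/0.44) / (0.541 − 0.33) = 0.4643 / 0.211 = 2.201 km

2.20 km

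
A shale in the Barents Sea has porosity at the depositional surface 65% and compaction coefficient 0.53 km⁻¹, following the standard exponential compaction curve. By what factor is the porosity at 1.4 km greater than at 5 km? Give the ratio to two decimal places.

6.74

φ(d₁)/φ(d₂) = e^(−β·d₁)/e^(−β·d₂) = e^{β(d₂−d₁)}
= exp(0.53 × 3.6) = exp(1.908) = 6.7396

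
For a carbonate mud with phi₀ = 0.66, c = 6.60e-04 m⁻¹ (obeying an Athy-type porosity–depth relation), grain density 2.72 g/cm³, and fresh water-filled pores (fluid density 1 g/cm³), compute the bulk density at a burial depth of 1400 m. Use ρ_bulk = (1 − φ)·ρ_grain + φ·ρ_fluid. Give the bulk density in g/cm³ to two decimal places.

2.27 g/cm³

Working in km (1 km = 1000 m; c in km⁻¹ = c in m⁻¹ × 1000):
Porosity at depth: phi = 0.66·exp(−0.66×1.4) = 0.66×0.3969 = 0.2620
Bulk density: ρ_b = (1−phi)ρ_g + phi·ρ_f = 0.7380×2.72 + 0.2620×1
       = 2.007 + 0.262 = 2.269 g/cm³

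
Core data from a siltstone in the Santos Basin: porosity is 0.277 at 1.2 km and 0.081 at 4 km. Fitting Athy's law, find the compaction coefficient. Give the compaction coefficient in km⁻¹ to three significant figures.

Athy: n(d) = n₀ e^(−cd) ⇒ n₁/n₂ = e^{c(d₂−d₁)} ⇒ c = ln(n₁/n₂)/(d₂−d₁)
c = ln(0.277/0.081) / (4 − 1.2) = ln(3.42) / 2.8 = 1.2296 / 2.8 = 0.4391 km⁻¹

0.439 km⁻¹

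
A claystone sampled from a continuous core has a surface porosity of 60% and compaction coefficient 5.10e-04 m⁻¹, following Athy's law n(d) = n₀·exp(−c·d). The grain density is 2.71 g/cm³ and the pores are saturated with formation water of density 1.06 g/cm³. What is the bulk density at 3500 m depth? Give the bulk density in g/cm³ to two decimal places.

2.54 g/cm³

Working in km (1 km = 1000 m; c in km⁻¹ = c in m⁻¹ × 1000):
Porosity at depth: n = 0.6·exp(−0.51×3.5) = 0.6×0.1678 = 0.1007
Bulk density: ρ_b = (1−n)ρ_g + n·ρ_f = 0.8993×2.71 + 0.1007×1.06
       = 2.437 + 0.107 = 2.544 g/cm³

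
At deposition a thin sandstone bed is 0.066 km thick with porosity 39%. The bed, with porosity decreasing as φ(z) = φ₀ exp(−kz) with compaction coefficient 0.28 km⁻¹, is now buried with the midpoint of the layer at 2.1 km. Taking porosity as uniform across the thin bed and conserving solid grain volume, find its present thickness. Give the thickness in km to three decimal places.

Porosity at 2.1 km: φ = 0.39·exp(−0.28×2.1) = 0.2166
Solid-volume conservation: h(1−φ) = h₀(1−φ₀) ⇒ h = h₀·(1−φ₀)/(1−φ)
h = 0.066 × (1 − 0.39)/(1 − 0.2166) = 0.066 × 0.7787 = 0.0514 km

0.051 km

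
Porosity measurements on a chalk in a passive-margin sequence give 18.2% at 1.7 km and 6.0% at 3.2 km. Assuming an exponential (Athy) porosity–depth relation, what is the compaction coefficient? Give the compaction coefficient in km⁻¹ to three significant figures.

Athy: phi(Z) = phi₀ e^(−kZ) ⇒ phi₁/phi₂ = e^{k(Z₂−Z₁)} ⇒ k = ln(phi₁/phi₂)/(Z₂−Z₁)
k = ln(0.182/0.06) / (3.2 − 1.7) = ln(3.033) / 1.5 = 1.1097 / 1.5 = 0.7398 km⁻¹

0.740 km⁻¹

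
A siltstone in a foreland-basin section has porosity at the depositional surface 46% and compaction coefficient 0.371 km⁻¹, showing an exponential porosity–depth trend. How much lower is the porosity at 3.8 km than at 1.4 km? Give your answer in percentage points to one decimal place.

16.1 percentage points

n(1.4) = 0.46·e^(−0.371×1.4) = 0.2736
n(3.8) = 0.46·e^(−0.371×3.8) = 0.1123
Δn = 0.2736 − 0.1123 = 0.1613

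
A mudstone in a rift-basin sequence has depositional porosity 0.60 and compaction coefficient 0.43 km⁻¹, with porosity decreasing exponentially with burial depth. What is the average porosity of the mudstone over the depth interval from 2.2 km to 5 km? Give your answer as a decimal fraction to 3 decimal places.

⟨n⟩ = (1/(z₂−z₁)) ∫ n₀ e^(−kz) dz = n₀·(e^(−k·z₁) − e^(−k·z₂)) / (k·(z₂−z₁))
e^(−0.43×2.2) = 0.3883; e^(−0.43×5) = 0.1165
⟨n⟩ = 0.6 × (0.3883 − 0.1165) / (0.43 × 2.8) = 0.6 × 0.2258 = 0.1355

0.135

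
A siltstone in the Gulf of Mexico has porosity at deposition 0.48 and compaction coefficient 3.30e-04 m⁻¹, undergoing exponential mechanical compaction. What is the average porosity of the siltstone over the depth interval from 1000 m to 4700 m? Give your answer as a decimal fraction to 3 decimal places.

0.199

Working in km (1 km = 1000 m; β in km⁻¹ = β in m⁻¹ × 1000):
⟨phi⟩ = (1/(Z₂−Z₁)) ∫ phi₀ e^(−βZ) dZ = phi₀·(e^(−β·Z₁) − e^(−β·Z₂)) / (β·(Z₂−Z₁))
e^(−0.33×1) = 0.7189; e^(−0.33×4.7) = 0.2120
⟨phi⟩ = 0.48 × (0.7189 − 0.2120) / (0.33 × 3.7) = 0.48 × 0.4151 = 0.1993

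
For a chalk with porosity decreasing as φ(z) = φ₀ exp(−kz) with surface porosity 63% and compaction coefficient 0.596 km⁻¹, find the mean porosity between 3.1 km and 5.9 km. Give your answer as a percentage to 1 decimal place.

⟨φ⟩ = (1/(z₂−z₁)) ∫ φ₀ e^(−kz) dz = φ₀·(e^(−k·z₁) − e^(−k·z₂)) / (k·(z₂−z₁))
e^(−0.596×3.1) = 0.1576; e^(−0.596×5.9) = 0.0297
⟨φ⟩ = 0.63 × (0.1576 − 0.0297) / (0.596 × 2.8) = 0.63 × 0.0766 = 0.0483

4.8%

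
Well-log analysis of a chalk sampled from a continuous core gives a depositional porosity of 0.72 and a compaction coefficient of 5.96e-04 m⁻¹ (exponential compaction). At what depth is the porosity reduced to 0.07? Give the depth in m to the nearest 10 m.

3910 m

Working in km (1 km = 1000 m; β in km⁻¹ = β in m⁻¹ × 1000):
Invert Athy's law: d = ln(phi₀/phi) / β
d = ln(0.72/0.07) / 0.596 = ln(10.29) / 0.596 = 2.3308 / 0.596 = 3.911 km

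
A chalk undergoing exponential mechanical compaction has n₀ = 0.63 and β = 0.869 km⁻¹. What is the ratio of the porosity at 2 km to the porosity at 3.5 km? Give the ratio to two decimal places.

n(Z₁)/n(Z₂) = e^(−β·Z₁)/e^(−β·Z₂) = e^{β(Z₂−Z₁)}
= exp(0.869 × 1.5) = exp(1.304) = 3.6822

3.68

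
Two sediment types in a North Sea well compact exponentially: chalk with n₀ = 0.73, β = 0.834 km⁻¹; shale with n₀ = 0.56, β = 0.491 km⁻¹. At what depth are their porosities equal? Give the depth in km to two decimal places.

Set n₀ₐ e^(−βₐZ) = n₀ᵦ e^(−βᵦZ) ⇒ ln(n₀ₐ/n₀ᵦ) = (βₐ − βᵦ)·Z
Z = ln(0.73/0.56) / (0.834 − 0.491) = 0.2651 / 0.343 = 0.773 km

0.77 km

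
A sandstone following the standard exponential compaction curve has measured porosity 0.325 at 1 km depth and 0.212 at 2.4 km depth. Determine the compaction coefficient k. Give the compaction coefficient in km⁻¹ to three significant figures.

0.305 km⁻¹

Athy: φ(Z) = φ₀ e^(−kZ) ⇒ φ₁/φ₂ = e^{k(Z₂−Z₁)} ⇒ k = ln(φ₁/φ₂)/(Z₂−Z₁)
k = ln(0.325/0.212) / (2.4 − 1) = ln(1.533) / 1.4 = 0.4272 / 1.4 = 0.3052 km⁻¹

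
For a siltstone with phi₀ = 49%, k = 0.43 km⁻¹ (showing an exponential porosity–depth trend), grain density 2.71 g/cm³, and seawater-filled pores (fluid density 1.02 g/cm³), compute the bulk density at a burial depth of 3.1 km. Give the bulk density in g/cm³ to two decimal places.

Porosity at depth: phi = 0.49·exp(−0.43×3.1) = 0.49×0.2637 = 0.1292
Bulk density: ρ_b = (1−phi)ρ_g + phi·ρ_f = 0.8708×2.71 + 0.1292×1.02
       = 2.360 + 0.132 = 2.492 g/cm³

2.49 g/cm³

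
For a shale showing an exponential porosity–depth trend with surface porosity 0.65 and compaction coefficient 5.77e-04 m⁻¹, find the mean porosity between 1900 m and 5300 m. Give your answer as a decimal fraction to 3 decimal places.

0.095

Working in km (1 km = 1000 m; c in km⁻¹ = c in m⁻¹ × 1000):
⟨phi⟩ = (1/(z₂−z₁)) ∫ phi₀ e^(−cz) dz = phi₀·(e^(−c·z₁) − e^(−c·z₂)) / (c·(z₂−z₁))
e^(−0.577×1.9) = 0.3341; e^(−0.577×5.3) = 0.0470
⟨phi⟩ = 0.65 × (0.3341 − 0.0470) / (0.577 × 3.4) = 0.65 × 0.1464 = 0.0951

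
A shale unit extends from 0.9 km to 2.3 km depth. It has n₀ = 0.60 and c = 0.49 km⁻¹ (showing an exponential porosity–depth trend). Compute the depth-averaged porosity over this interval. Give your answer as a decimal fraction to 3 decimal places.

0.279

⟨n⟩ = (1/(d₂−d₁)) ∫ n₀ e^(−cd) dd = n₀·(e^(−c·d₁) − e^(−c·d₂)) / (c·(d₂−d₁))
e^(−0.49×0.9) = 0.6434; e^(−0.49×2.3) = 0.3240
⟨n⟩ = 0.6 × (0.6434 − 0.3240) / (0.49 × 1.4) = 0.6 × 0.4656 = 0.2793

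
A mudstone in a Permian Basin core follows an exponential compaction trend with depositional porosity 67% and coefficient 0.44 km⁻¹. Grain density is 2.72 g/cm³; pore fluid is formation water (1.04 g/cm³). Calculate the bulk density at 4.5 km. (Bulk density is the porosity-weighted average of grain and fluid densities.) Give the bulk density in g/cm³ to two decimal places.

2.56 g/cm³

Porosity at depth: phi = 0.67·exp(−0.44×4.5) = 0.67×0.1381 = 0.0925
Bulk density: ρ_b = (1−phi)ρ_g + phi·ρ_f = 0.9075×2.72 + 0.0925×1.04
       = 2.468 + 0.096 = 2.565 g/cm³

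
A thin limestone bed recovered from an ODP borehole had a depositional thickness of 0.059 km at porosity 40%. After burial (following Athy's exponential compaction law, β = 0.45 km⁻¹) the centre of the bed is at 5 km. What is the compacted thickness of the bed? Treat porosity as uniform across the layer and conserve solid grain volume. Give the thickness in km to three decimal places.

Porosity at 5 km: φ = 0.4·exp(−0.45×5) = 0.0422
Solid-volume conservation: h(1−φ) = h₀(1−φ₀) ⇒ h = h₀·(1−φ₀)/(1−φ)
h = 0.059 × (1 − 0.4)/(1 − 0.0422) = 0.059 × 0.6264 = 0.0370 km

0.037 km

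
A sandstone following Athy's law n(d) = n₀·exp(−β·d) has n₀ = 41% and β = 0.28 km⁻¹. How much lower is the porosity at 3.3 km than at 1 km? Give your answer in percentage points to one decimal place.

n(1) = 0.41·e^(−0.28×1) = 0.3099
n(3.3) = 0.41·e^(−0.28×3.3) = 0.1627
Δn = 0.3099 − 0.1627 = 0.1471

14.7 percentage points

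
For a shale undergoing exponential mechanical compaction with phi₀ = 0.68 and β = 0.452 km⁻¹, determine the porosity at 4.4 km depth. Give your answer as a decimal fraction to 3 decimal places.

0.093

phi = phi₀·exp(−β·d) = 0.68 × exp(−0.452 × 4.4) = 0.68 × exp(−1.989)
  = 0.68 × 0.1369 = 0.0931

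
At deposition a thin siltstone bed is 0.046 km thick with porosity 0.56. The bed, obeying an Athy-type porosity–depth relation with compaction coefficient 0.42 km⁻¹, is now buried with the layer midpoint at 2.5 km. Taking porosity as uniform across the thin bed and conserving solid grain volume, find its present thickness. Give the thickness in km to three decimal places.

Porosity at 2.5 km: phi = 0.56·exp(−0.42×2.5) = 0.1960
Solid-volume conservation: h(1−phi) = h₀(1−phi₀) ⇒ h = h₀·(1−phi₀)/(1−phi)
h = 0.046 × (1 − 0.56)/(1 − 0.1960) = 0.046 × 0.5472 = 0.0252 km

0.025 km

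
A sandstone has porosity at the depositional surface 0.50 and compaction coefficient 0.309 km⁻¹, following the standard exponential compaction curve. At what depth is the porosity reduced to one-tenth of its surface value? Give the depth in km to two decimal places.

7.45 km

φ/φ₀ = 1/10 ⇒ exp(−β·d) = 1/10 ⇒ d = ln(10) / β
d = 2.3026 / 0.309 = 7.452 km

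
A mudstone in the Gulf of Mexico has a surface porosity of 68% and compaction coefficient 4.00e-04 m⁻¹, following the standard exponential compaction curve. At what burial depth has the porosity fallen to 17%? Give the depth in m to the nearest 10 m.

3470 m

Working in km (1 km = 1000 m; k in km⁻¹ = k in m⁻¹ × 1000):
Invert Athy's law: Z = ln(φ₀/φ) / k
Z = ln(0.68/0.17) / 0.4 = ln(4) / 0.4 = 1.3863 / 0.4 = 3.466 km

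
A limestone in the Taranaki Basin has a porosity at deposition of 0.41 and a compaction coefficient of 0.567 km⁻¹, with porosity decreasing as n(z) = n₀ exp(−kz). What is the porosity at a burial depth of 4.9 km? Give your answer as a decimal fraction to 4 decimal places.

n = n₀·exp(−k·z) = 0.41 × exp(−0.567 × 4.9) = 0.41 × exp(−2.778)
  = 0.41 × 0.0621 = 0.0255

0.0255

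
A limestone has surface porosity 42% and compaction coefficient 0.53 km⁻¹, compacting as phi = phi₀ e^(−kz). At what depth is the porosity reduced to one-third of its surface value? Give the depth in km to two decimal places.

phi/phi₀ = 1/3 ⇒ exp(−k·z) = 1/3 ⇒ z = ln(3) / k
z = 1.0986 / 0.53 = 2.073 km

2.07 km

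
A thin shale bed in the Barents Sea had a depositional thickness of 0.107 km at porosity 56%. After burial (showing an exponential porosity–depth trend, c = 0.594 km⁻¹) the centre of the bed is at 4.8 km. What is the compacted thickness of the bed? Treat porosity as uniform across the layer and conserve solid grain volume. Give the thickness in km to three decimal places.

Porosity at 4.8 km: phi = 0.56·exp(−0.594×4.8) = 0.0324
Solid-volume conservation: h(1−phi) = h₀(1−phi₀) ⇒ h = h₀·(1−phi₀)/(1−phi)
h = 0.107 × (1 − 0.56)/(1 − 0.0324) = 0.107 × 0.4547 = 0.0487 km

0.049 km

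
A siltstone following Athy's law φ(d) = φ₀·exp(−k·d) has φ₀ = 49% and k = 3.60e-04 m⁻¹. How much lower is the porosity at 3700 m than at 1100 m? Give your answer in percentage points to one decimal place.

20.0 percentage points

Working in km (1 km = 1000 m; k in km⁻¹ = k in m⁻¹ × 1000):
φ(1.1) = 0.49·e^(−0.36×1.1) = 0.3298
φ(3.7) = 0.49·e^(−0.36×3.7) = 0.1293
Δφ = 0.3298 − 0.1293 = 0.2004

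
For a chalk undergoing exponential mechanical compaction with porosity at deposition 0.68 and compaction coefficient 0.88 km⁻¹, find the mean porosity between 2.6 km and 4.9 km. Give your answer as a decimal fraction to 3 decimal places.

0.030

⟨φ⟩ = (1/(z₂−z₁)) ∫ φ₀ e^(−cz) dz = φ₀·(e^(−c·z₁) − e^(−c·z₂)) / (c·(z₂−z₁))
e^(−0.88×2.6) = 0.1015; e^(−0.88×4.9) = 0.0134
⟨φ⟩ = 0.68 × (0.1015 − 0.0134) / (0.88 × 2.3) = 0.68 × 0.0435 = 0.0296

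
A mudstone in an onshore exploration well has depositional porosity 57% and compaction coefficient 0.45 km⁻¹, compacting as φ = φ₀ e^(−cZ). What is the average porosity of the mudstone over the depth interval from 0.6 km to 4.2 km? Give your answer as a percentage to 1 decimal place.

21.5%

⟨φ⟩ = (1/(Z₂−Z₁)) ∫ φ₀ e^(−cZ) dZ = φ₀·(e^(−c·Z₁) − e^(−c·Z₂)) / (c·(Z₂−Z₁))
e^(−0.45×0.6) = 0.7634; e^(−0.45×4.2) = 0.1511
⟨φ⟩ = 0.57 × (0.7634 − 0.1511) / (0.45 × 3.6) = 0.57 × 0.3780 = 0.2154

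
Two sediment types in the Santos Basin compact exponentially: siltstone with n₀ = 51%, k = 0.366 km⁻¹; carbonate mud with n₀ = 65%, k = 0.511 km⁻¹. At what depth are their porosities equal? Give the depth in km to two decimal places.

1.67 km

Set n₀ₐ e^(−kₐz) = n₀ᵦ e^(−kᵦz) ⇒ ln(n₀ₐ/n₀ᵦ) = (kₐ − kᵦ)·z
z = ln(0.51/0.65) / (0.366 − 0.511) = -0.2426 / -0.145 = 1.673 km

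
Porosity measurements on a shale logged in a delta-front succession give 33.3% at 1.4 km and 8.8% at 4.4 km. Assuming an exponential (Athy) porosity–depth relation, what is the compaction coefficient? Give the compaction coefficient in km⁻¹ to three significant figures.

0.444 km⁻¹

Athy: phi(z) = phi₀ e^(−cz) ⇒ phi₁/phi₂ = e^{c(z₂−z₁)} ⇒ c = ln(phi₁/phi₂)/(z₂−z₁)
c = ln(0.333/0.088) / (4.4 − 1.4) = ln(3.784) / 3 = 1.3308 / 3 = 0.4436 km⁻¹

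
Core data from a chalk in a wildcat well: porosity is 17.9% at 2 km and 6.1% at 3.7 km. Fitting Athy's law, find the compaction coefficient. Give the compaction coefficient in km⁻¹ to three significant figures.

0.633 km⁻¹

Athy: phi(Z) = phi₀ e^(−βZ) ⇒ phi₁/phi₂ = e^{β(Z₂−Z₁)} ⇒ β = ln(phi₁/phi₂)/(Z₂−Z₁)
β = ln(0.179/0.061) / (3.7 − 2) = ln(2.934) / 1.7 = 1.0765 / 1.7 = 0.6332 km⁻¹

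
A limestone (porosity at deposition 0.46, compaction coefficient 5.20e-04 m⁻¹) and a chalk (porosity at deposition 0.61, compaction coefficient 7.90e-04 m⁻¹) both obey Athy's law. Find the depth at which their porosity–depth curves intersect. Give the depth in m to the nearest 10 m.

Working in km (1 km = 1000 m; β in km⁻¹ = β in m⁻¹ × 1000):
Set n₀ₐ e^(−βₐZ) = n₀ᵦ e^(−βᵦZ) ⇒ ln(n₀ₐ/n₀ᵦ) = (βₐ − βᵦ)·Z
Z = ln(0.46/0.61) / (0.52 − 0.79) = -0.2822 / -0.27 = 1.045 km

1050 m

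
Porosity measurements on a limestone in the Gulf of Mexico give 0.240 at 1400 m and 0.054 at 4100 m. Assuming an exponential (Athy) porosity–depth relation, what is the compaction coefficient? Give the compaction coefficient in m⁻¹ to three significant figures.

Working in km (1 km = 1000 m; k in km⁻¹ = k in m⁻¹ × 1000):
Athy: phi(z) = phi₀ e^(−kz) ⇒ phi₁/phi₂ = e^{k(z₂−z₁)} ⇒ k = ln(phi₁/phi₂)/(z₂−z₁)
k = ln(0.24/0.054) / (4.1 − 1.4) = ln(4.444) / 2.7 = 1.4917 / 2.7 = 0.5525 km⁻¹

0.000552 m⁻¹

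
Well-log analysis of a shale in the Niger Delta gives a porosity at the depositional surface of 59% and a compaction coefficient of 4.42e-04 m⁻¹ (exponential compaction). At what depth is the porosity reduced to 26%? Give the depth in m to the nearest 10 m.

Working in km (1 km = 1000 m; c in km⁻¹ = c in m⁻¹ × 1000):
Invert Athy's law: d = ln(φ₀/φ) / c
d = ln(0.59/0.26) / 0.442 = ln(2.269) / 0.442 = 0.8194 / 0.442 = 1.854 km

1850 m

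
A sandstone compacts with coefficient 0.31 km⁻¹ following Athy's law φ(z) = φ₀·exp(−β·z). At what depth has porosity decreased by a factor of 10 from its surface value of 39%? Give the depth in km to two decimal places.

7.43 km

φ/φ₀ = 1/10 ⇒ exp(−β·z) = 1/10 ⇒ z = ln(10) / β
z = 2.3026 / 0.31 = 7.428 km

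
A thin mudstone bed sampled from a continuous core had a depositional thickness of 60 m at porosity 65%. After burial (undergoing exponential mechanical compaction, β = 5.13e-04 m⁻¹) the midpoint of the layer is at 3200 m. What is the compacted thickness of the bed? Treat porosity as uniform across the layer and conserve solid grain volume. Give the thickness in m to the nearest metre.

24 m

Working in km (1 km = 1000 m; β in km⁻¹ = β in m⁻¹ × 1000):
Porosity at 3.2 km: n = 0.65·exp(−0.513×3.2) = 0.1259
Solid-volume conservation: h(1−n) = h₀(1−n₀) ⇒ h = h₀·(1−n₀)/(1−n)
h = 0.06 × (1 − 0.65)/(1 − 0.1259) = 0.06 × 0.4004 = 0.0240 km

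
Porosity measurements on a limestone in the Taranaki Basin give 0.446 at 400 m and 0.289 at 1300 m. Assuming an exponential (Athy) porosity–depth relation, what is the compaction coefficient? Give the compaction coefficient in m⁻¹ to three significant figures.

0.000482 m⁻¹

Working in km (1 km = 1000 m; β in km⁻¹ = β in m⁻¹ × 1000):
Athy: n(z) = n₀ e^(−βz) ⇒ n₁/n₂ = e^{β(z₂−z₁)} ⇒ β = ln(n₁/n₂)/(z₂−z₁)
β = ln(0.446/0.289) / (1.3 − 0.4) = ln(1.543) / 0.9 = 0.4339 / 0.9 = 0.4821 km⁻¹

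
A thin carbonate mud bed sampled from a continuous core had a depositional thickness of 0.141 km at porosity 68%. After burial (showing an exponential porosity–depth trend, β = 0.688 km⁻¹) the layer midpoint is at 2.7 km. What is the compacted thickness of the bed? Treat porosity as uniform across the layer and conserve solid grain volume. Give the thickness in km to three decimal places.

Porosity at 2.7 km: n = 0.68·exp(−0.688×2.7) = 0.1061
Solid-volume conservation: h(1−n) = h₀(1−n₀) ⇒ h = h₀·(1−n₀)/(1−n)
h = 0.141 × (1 − 0.68)/(1 − 0.1061) = 0.141 × 0.3580 = 0.0505 km

0.050 km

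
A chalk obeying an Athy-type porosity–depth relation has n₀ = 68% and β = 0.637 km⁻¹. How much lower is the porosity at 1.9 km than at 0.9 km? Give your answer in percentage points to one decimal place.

n(0.9) = 0.68·e^(−0.637×0.9) = 0.3833
n(1.9) = 0.68·e^(−0.637×1.9) = 0.2027
Δn = 0.3833 − 0.2027 = 0.1806

18.1 percentage points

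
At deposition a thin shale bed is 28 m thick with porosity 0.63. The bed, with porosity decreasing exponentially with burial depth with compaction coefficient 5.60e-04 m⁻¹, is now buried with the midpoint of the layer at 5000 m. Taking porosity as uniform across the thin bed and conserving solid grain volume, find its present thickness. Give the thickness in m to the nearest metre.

Working in km (1 km = 1000 m; β in km⁻¹ = β in m⁻¹ × 1000):
Porosity at 5 km: n = 0.63·exp(−0.56×5) = 0.0383
Solid-volume conservation: h(1−n) = h₀(1−n₀) ⇒ h = h₀·(1−n₀)/(1−n)
h = 0.028 × (1 − 0.63)/(1 − 0.0383) = 0.028 × 0.3847 = 0.0108 km

11 m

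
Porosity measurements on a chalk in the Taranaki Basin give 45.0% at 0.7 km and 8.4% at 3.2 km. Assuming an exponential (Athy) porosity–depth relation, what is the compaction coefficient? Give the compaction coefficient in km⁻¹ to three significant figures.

Athy: φ(d) = φ₀ e^(−kd) ⇒ φ₁/φ₂ = e^{k(d₂−d₁)} ⇒ k = ln(φ₁/φ₂)/(d₂−d₁)
k = ln(0.45/0.084) / (3.2 − 0.7) = ln(5.357) / 2.5 = 1.6784 / 2.5 = 0.6714 km⁻¹

0.671 km⁻¹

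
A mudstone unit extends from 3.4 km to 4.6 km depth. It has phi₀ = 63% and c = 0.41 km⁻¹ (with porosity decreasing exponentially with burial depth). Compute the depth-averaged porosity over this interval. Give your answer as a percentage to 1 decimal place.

12.3%

⟨phi⟩ = (1/(d₂−d₁)) ∫ phi₀ e^(−cd) dd = phi₀·(e^(−c·d₁) − e^(−c·d₂)) / (c·(d₂−d₁))
e^(−0.41×3.4) = 0.2481; e^(−0.41×4.6) = 0.1517
⟨phi⟩ = 0.63 × (0.2481 − 0.1517) / (0.41 × 1.2) = 0.63 × 0.1959 = 0.1234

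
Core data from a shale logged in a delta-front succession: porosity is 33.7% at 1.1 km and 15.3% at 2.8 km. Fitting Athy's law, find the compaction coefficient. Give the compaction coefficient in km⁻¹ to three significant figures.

0.464 km⁻¹

Athy: phi(z) = phi₀ e^(−βz) ⇒ phi₁/phi₂ = e^{β(z₂−z₁)} ⇒ β = ln(phi₁/phi₂)/(z₂−z₁)
β = ln(0.337/0.153) / (2.8 − 1.1) = ln(2.203) / 1.7 = 0.7896 / 1.7 = 0.4645 km⁻¹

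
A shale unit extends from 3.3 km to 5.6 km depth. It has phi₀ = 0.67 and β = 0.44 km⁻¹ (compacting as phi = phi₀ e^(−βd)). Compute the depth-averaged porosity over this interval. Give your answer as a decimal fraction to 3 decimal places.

0.099

⟨phi⟩ = (1/(d₂−d₁)) ∫ phi₀ e^(−βd) dd = phi₀·(e^(−β·d₁) − e^(−β·d₂)) / (β·(d₂−d₁))
e^(−0.44×3.3) = 0.2341; e^(−0.44×5.6) = 0.0851
⟨phi⟩ = 0.67 × (0.2341 − 0.0851) / (0.44 × 2.3) = 0.67 × 0.1472 = 0.0987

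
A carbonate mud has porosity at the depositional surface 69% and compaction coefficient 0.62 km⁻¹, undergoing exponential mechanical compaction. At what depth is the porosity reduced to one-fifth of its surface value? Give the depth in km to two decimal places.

n/n₀ = 1/5 ⇒ exp(−c·z) = 1/5 ⇒ z = ln(5) / c
z = 1.6094 / 0.62 = 2.596 km

2.60 km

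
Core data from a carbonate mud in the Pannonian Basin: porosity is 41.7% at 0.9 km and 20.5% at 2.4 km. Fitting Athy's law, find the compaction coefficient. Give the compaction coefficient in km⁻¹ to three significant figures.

0.473 km⁻¹

Athy: φ(z) = φ₀ e^(−cz) ⇒ φ₁/φ₂ = e^{c(z₂−z₁)} ⇒ c = ln(φ₁/φ₂)/(z₂−z₁)
c = ln(0.417/0.205) / (2.4 − 0.9) = ln(2.034) / 1.5 = 0.7101 / 1.5 = 0.4734 km⁻¹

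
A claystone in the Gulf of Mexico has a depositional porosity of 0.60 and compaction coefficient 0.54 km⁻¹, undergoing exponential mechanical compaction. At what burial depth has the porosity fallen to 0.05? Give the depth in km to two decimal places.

4.60 km

Invert Athy's law: d = ln(φ₀/φ) / c
d = ln(0.6/0.05) / 0.54 = ln(12) / 0.54 = 2.4849 / 0.54 = 4.602 km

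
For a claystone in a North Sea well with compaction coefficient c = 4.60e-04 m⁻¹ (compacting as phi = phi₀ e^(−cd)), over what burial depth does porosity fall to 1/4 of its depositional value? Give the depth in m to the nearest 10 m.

Working in km (1 km = 1000 m; c in km⁻¹ = c in m⁻¹ × 1000):
phi/phi₀ = 1/4 ⇒ exp(−c·d) = 1/4 ⇒ d = ln(4) / c
d = 1.3863 / 0.46 = 3.014 km

3010 m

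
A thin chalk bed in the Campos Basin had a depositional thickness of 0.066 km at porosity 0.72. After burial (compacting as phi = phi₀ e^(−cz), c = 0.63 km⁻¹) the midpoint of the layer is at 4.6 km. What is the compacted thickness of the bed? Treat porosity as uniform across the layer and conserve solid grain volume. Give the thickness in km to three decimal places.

0.019 km

Porosity at 4.6 km: phi = 0.72·exp(−0.63×4.6) = 0.0397
Solid-volume conservation: h(1−phi) = h₀(1−phi₀) ⇒ h = h₀·(1−phi₀)/(1−phi)
h = 0.066 × (1 − 0.72)/(1 − 0.0397) = 0.066 × 0.2916 = 0.0192 km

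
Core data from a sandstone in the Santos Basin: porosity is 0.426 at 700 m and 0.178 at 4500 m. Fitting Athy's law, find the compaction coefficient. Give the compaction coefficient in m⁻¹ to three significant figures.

Working in km (1 km = 1000 m; β in km⁻¹ = β in m⁻¹ × 1000):
Athy: phi(z) = phi₀ e^(−βz) ⇒ phi₁/phi₂ = e^{β(z₂−z₁)} ⇒ β = ln(phi₁/phi₂)/(z₂−z₁)
β = ln(0.426/0.178) / (4.5 − 0.7) = ln(2.393) / 3.8 = 0.8727 / 3.8 = 0.2296 km⁻¹

0.000230 m⁻¹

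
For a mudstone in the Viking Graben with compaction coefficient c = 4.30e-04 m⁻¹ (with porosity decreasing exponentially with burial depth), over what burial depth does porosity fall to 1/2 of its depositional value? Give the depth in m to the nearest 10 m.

1610 m

Working in km (1 km = 1000 m; c in km⁻¹ = c in m⁻¹ × 1000):
phi/phi₀ = 1/2 ⇒ exp(−c·Z) = 1/2 ⇒ Z = ln(2) / c
Z = 0.6931 / 0.43 = 1.612 km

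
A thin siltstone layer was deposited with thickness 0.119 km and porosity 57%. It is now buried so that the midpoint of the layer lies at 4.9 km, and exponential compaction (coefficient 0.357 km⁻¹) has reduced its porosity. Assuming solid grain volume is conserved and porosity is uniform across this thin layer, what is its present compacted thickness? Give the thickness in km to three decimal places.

Porosity at 4.9 km: phi = 0.57·exp(−0.357×4.9) = 0.0991
Solid-volume conservation: h(1−phi) = h₀(1−phi₀) ⇒ h = h₀·(1−phi₀)/(1−phi)
h = 0.119 × (1 − 0.57)/(1 − 0.0991) = 0.119 × 0.4773 = 0.0568 km

0.057 km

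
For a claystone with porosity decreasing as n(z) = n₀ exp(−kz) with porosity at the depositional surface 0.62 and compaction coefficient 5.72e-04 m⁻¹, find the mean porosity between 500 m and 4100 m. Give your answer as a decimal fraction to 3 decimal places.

0.197

Working in km (1 km = 1000 m; k in km⁻¹ = k in m⁻¹ × 1000):
⟨n⟩ = (1/(z₂−z₁)) ∫ n₀ e^(−kz) dz = n₀·(e^(−k·z₁) − e^(−k·z₂)) / (k·(z₂−z₁))
e^(−0.572×0.5) = 0.7513; e^(−0.572×4.1) = 0.0958
⟨n⟩ = 0.62 × (0.7513 − 0.0958) / (0.572 × 3.6) = 0.62 × 0.3183 = 0.1973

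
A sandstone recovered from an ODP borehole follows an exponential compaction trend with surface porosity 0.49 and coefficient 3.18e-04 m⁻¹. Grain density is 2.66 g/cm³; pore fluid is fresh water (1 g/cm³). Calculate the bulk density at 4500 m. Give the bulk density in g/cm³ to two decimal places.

2.47 g/cm³

Working in km (1 km = 1000 m; β in km⁻¹ = β in m⁻¹ × 1000):
Porosity at depth: φ = 0.49·exp(−0.318×4.5) = 0.49×0.2391 = 0.1171
Bulk density: ρ_b = (1−φ)ρ_g + φ·ρ_f = 0.8829×2.66 + 0.1171×1
       = 2.348 + 0.117 = 2.466 g/cm³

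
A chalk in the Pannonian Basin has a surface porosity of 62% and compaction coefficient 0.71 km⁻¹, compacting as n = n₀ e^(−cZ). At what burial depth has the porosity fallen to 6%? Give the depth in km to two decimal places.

Invert Athy's law: Z = ln(n₀/n) / c
Z = ln(0.62/0.06) / 0.71 = ln(10.33) / 0.71 = 2.3354 / 0.71 = 3.289 km

3.29 km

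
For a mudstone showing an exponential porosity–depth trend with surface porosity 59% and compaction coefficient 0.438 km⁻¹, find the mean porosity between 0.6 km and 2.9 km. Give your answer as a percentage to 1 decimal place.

28.6%

⟨n⟩ = (1/(Z₂−Z₁)) ∫ n₀ e^(−cZ) dZ = n₀·(e^(−c·Z₁) − e^(−c·Z₂)) / (c·(Z₂−Z₁))
e^(−0.438×0.6) = 0.7689; e^(−0.438×2.9) = 0.2808
⟨n⟩ = 0.59 × (0.7689 − 0.2808) / (0.438 × 2.3) = 0.59 × 0.4845 = 0.2859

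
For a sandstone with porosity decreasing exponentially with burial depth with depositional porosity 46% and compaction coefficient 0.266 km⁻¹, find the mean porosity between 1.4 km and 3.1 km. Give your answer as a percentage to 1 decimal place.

25.5%

⟨n⟩ = (1/(Z₂−Z₁)) ∫ n₀ e^(−kZ) dZ = n₀·(e^(−k·Z₁) − e^(−k·Z₂)) / (k·(Z₂−Z₁))
e^(−0.266×1.4) = 0.6891; e^(−0.266×3.1) = 0.4384
⟨n⟩ = 0.46 × (0.6891 − 0.4384) / (0.266 × 1.7) = 0.46 × 0.5543 = 0.2550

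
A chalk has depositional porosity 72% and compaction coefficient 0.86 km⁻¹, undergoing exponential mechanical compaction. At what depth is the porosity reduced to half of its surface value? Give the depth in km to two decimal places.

0.81 km

φ/φ₀ = 1/2 ⇒ exp(−k·z) = 1/2 ⇒ z = ln(2) / k
z = 0.6931 / 0.86 = 0.806 km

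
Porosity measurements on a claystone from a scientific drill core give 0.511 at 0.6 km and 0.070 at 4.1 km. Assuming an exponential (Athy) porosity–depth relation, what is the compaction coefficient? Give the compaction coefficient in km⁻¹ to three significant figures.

Athy: φ(d) = φ₀ e^(−βd) ⇒ φ₁/φ₂ = e^{β(d₂−d₁)} ⇒ β = ln(φ₁/φ₂)/(d₂−d₁)
β = ln(0.511/0.07) / (4.1 − 0.6) = ln(7.3) / 3.5 = 1.9879 / 3.5 = 0.568 km⁻¹

0.568 km⁻¹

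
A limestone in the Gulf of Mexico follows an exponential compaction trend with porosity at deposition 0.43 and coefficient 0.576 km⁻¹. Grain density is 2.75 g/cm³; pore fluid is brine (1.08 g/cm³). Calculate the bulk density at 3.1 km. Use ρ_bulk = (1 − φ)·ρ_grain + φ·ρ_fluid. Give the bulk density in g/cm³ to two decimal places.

2.63 g/cm³

Porosity at depth: φ = 0.43·exp(−0.576×3.1) = 0.43×0.1677 = 0.0721
Bulk density: ρ_b = (1−φ)ρ_g + φ·ρ_f = 0.9279×2.75 + 0.0721×1.08
       = 2.552 + 0.078 = 2.630 g/cm³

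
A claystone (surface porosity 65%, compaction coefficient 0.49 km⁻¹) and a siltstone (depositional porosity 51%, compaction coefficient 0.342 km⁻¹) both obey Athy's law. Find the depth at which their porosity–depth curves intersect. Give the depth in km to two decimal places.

Set n₀ₐ e^(−kₐZ) = n₀ᵦ e^(−kᵦZ) ⇒ ln(n₀ₐ/n₀ᵦ) = (kₐ − kᵦ)·Z
Z = ln(0.65/0.51) / (0.49 − 0.342) = 0.2426 / 0.148 = 1.639 km

1.64 km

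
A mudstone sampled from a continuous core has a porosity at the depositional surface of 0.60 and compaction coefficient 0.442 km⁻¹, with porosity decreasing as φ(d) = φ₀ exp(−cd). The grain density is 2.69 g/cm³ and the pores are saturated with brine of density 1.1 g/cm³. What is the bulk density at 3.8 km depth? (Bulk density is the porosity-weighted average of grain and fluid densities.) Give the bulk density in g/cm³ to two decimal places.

2.51 g/cm³

Porosity at depth: φ = 0.6·exp(−0.442×3.8) = 0.6×0.1864 = 0.1119
Bulk density: ρ_b = (1−φ)ρ_g + φ·ρ_f = 0.8881×2.69 + 0.1119×1.1
       = 2.389 + 0.123 = 2.512 g/cm³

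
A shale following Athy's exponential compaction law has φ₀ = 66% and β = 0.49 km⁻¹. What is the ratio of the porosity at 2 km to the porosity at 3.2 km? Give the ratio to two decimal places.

1.80

φ(Z₁)/φ(Z₂) = e^(−β·Z₁)/e^(−β·Z₂) = e^{β(Z₂−Z₁)}
= exp(0.49 × 1.2) = exp(0.588) = 1.8004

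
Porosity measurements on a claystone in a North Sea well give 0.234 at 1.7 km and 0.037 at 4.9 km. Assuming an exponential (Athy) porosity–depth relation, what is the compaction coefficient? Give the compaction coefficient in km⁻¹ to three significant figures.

Athy: φ(z) = φ₀ e^(−βz) ⇒ φ₁/φ₂ = e^{β(z₂−z₁)} ⇒ β = ln(φ₁/φ₂)/(z₂−z₁)
β = ln(0.234/0.037) / (4.9 − 1.7) = ln(6.324) / 3.2 = 1.8444 / 3.2 = 0.5764 km⁻¹

0.576 km⁻¹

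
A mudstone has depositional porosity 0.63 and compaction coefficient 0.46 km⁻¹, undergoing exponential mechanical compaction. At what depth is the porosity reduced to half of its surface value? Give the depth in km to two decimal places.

n/n₀ = 1/2 ⇒ exp(−β·d) = 1/2 ⇒ d = ln(2) / β
d = 0.6931 / 0.46 = 1.507 km

1.51 km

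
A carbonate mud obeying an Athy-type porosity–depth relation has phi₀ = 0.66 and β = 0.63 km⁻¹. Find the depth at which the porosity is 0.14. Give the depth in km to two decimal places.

Invert Athy's law: z = ln(phi₀/phi) / β
z = ln(0.66/0.14) / 0.63 = ln(4.714) / 0.63 = 1.5506 / 0.63 = 2.461 km

2.46 km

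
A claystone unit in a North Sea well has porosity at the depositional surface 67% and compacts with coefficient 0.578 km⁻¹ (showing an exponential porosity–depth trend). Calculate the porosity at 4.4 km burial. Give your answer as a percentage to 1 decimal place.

n = n₀·exp(−β·Z) = 0.67 × exp(−0.578 × 4.4) = 0.67 × exp(−2.543)
  = 0.67 × 0.0786 = 0.0527

5.3%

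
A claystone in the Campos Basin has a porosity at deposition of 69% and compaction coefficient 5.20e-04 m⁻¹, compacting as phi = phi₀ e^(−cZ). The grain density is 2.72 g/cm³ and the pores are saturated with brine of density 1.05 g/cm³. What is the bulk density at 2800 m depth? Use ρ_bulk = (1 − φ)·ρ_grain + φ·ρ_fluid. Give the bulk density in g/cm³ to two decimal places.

2.45 g/cm³

Working in km (1 km = 1000 m; c in km⁻¹ = c in m⁻¹ × 1000):
Porosity at depth: phi = 0.69·exp(−0.52×2.8) = 0.69×0.2332 = 0.1609
Bulk density: ρ_b = (1−phi)ρ_g + phi·ρ_f = 0.8391×2.72 + 0.1609×1.05
       = 2.282 + 0.169 = 2.451 g/cm³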